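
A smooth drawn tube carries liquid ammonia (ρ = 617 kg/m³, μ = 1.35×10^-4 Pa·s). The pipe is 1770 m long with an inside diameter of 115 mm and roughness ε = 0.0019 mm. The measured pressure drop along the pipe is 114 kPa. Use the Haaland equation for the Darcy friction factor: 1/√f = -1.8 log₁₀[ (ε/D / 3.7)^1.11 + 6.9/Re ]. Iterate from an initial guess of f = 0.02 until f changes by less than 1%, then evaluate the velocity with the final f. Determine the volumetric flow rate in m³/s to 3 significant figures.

Rearranging Darcy-Weisbach: V = √(2·ΔP·D/(f·L·ρ)). With ε/D = 1.9e-06/0.115 = 1.65e-05, iterate starting from f = 0.02:
  f = 0.02 → V = √(2·1.14e+05·0.115/(0.02·1770·617)) = 1.096 m/s; Re = ρVD/μ = 5.759e+05; f → 0.01295
  f = 0.01295 → V = 1.362 m/s; Re = 7.156e+05; f → 0.01251
  f = 0.01251 → V = 1.385 m/s; Re = 7.281e+05; f → 0.01248
Converged (Δf/f < 1%). With the final f = 0.01248: V = √(2·1.14e+05·0.115/(0.01248·1770·617)) = 1.387 m/s.
Q = V·A = 1.387·(π/4·0.115²) = 0.01441 m³/s = 0.0144 m³/s.

Q ≈ 0.0144 m³/s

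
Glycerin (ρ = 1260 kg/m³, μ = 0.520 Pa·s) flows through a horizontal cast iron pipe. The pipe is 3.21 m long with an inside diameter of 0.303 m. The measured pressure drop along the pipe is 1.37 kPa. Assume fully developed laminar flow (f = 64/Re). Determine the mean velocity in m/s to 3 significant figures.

For laminar flow, f = 64/Re with Re = ρVD/μ, so Darcy-Weisbach reduces to ΔP = 32μLV/D². Solving for V: V = ΔP·D²/(32μL) = 1370·(0.303)²/(32·0.52·3.21) = 2.355 m/s.
Check: Re = ρVD/μ = 1260·2.355·0.303/0.52 = 1729 < 2300, so the laminar assumption holds.

V ≈ 2.35 m/s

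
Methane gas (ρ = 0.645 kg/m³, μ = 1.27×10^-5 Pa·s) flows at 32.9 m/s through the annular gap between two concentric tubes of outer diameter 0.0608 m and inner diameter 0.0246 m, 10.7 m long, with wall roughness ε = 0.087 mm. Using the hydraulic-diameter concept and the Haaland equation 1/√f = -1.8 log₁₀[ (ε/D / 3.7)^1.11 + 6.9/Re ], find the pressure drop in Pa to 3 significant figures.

Hydraulic diameter D_h = 4A/P = D_o - D_i = 0.0608 - 0.0246 = 0.0362 m.
Re = ρVD_h/μ = 0.645·32.9·0.0362/1.27e-05 = 6.049e+04.
ε/D_h = 8.7e-05/0.0362 = 0.0024; Haaland gives 1/√f = -1.8 log₁₀[0.00029+0.000114] = 6.109, so f = 0.0268.
ΔP = f(L/D_h)(ρV²/2) = 0.0268·10.7/0.0362·349.1 = 2765 Pa.

ΔP ≈ 2760 Pa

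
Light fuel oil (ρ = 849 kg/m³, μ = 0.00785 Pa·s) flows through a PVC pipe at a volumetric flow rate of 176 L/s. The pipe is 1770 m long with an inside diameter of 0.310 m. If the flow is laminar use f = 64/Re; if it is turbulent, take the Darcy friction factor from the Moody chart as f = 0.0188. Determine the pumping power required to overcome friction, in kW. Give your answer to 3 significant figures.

P ≈ 43.6 kW

Q = 176 L/s = 176/1000 = 0.176 m³/s.
Cross-sectional area A = πD²/4 = π(0.31)²/4 = 0.07548 m²; mean velocity V = Q/A = 0.176/0.07548 = 2.332 m/s.
Reynolds number Re = ρVD/μ = 849 · 2.332 · 0.31 / 0.00785 = 7.818e+04.
Re > 4000 → turbulent; use the Moody-chart value f = 0.0188.
Darcy-Weisbach: ΔP = f(L/D)(ρV²/2) = 0.0188·(1770/0.31)·(849·2.332²/2) = 0.0188·5710·2308 = 2.478e+05 Pa.
Pumping power P = QΔP = 0.176·2.478e+05 = 43610 W = 43.6 kW.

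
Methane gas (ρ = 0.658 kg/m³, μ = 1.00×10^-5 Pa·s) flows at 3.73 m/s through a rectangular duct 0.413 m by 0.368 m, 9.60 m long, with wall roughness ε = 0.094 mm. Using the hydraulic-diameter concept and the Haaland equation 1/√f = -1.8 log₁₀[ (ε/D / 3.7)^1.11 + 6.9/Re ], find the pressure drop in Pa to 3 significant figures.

Hydraulic diameter D_h = 4A/P = 4·(0.413·0.368)/(2·(0.413+0.368)) = 0.6079/1.562 = 0.3892 m.
Re = ρVD_h/μ = 0.658·3.73·0.3892/1e-05 = 9.552e+04.
ε/D_h = 9.4e-05/0.3892 = 0.000242; Haaland gives 1/√f = -1.8 log₁₀[2.26e-05+7.22e-05] = 7.241, so f = 0.01907.
ΔP = f(L/D_h)(ρV²/2) = 0.01907·9.6/0.3892·4.577 = 2.153 Pa.

ΔP ≈ 2.15 Pa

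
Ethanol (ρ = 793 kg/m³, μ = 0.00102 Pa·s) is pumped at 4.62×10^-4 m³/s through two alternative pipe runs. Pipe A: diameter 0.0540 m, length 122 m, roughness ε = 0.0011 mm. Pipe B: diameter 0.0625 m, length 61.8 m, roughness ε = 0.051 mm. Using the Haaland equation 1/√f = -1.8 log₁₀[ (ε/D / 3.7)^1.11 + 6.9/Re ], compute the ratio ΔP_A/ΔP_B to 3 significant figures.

Pipe A: V = Q/A = 0.000462/0.00229 = 0.2017 m/s; Re = 8469; ε/D = 2.04e-05; Haaland → f = 0.03236; ΔP_A = f(L/D)(ρV²/2) = 1180 Pa.
Pipe B: V = Q/A = 0.000462/0.003068 = 0.1506 m/s; Re = 7317; ε/D = 0.000816; Haaland → f = 0.03459; ΔP_B = f(L/D)(ρV²/2) = 307.5 Pa.
ΔP_A/ΔP_B = 1180/307.5 = 3.84.

ΔP_A/ΔP_B ≈ 3.84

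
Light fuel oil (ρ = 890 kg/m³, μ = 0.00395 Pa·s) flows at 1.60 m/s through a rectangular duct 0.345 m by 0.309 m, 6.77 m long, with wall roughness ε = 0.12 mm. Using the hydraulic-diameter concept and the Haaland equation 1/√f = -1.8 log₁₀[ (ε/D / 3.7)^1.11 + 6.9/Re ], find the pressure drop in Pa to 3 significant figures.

ΔP ≈ 451 Pa

Hydraulic diameter D_h = 4A/P = 4·(0.345·0.309)/(2·(0.345+0.309)) = 0.4264/1.308 = 0.326 m.
Re = ρVD_h/μ = 890·1.6·0.326/0.00395 = 1.175e+05.
ε/D_h = 0.00012/0.326 = 0.000368; Haaland gives 1/√f = -1.8 log₁₀[3.61e-05+5.87e-05] = 7.242, so f = 0.01907.
ΔP = f(L/D_h)(ρV²/2) = 0.01907·6.77/0.326·1139 = 451.1 Pa.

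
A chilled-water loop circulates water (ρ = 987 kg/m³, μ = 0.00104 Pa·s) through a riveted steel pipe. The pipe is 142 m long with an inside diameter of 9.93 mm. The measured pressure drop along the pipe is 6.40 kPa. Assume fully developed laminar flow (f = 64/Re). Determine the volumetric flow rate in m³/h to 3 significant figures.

For laminar flow, f = 64/Re with Re = ρVD/μ, so Darcy-Weisbach reduces to ΔP = 32μLV/D². Solving for V: V = ΔP·D²/(32μL) = 6400·(0.00993)²/(32·0.00104·142) = 0.1335 m/s.
Check: Re = ρVD/μ = 987·0.1335·0.00993/0.00104 = 1258 < 2300, so the laminar assumption holds.
Q = V·A = 0.1335·(π/4·0.00993²) = 1.034e-05 m³/s = 0.0372 m³/h.

Q ≈ 0.0372 m³/h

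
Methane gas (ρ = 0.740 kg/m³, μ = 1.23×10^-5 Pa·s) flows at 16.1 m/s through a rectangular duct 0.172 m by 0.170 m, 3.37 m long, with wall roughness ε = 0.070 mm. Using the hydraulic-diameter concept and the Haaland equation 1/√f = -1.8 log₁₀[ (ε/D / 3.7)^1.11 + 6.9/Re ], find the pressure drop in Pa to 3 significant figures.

Hydraulic diameter D_h = 4A/P = 4·(0.172·0.17)/(2·(0.172+0.17)) = 0.117/0.684 = 0.171 m.
Re = ρVD_h/μ = 0.74·16.1·0.171/1.23e-05 = 1.656e+05.
ε/D_h = 7e-05/0.171 = 0.000409; Haaland gives 1/√f = -1.8 log₁₀[4.06e-05+4.17e-05] = 7.352, so f = 0.0185.
ΔP = f(L/D_h)(ρV²/2) = 0.0185·3.37/0.171·95.91 = 34.97 Pa.

ΔP ≈ 35.0 Pa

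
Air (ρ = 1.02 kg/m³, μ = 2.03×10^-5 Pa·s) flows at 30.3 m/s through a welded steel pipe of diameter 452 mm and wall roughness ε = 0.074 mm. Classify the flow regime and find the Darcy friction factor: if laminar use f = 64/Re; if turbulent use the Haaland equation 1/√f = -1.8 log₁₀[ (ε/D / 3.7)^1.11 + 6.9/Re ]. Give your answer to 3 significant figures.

f ≈ 0.0145

Re = ρVD/μ = 1.02·30.3·0.452/2.03e-05 = 6.882e+05.
Re > 4000 → turbulent. ε/D = 7.4e-05/0.452 = 0.000164; Haaland: 1/√f = -1.8 log₁₀[1.47e-05 + 1e-05] = 8.293, so f = 0.01454.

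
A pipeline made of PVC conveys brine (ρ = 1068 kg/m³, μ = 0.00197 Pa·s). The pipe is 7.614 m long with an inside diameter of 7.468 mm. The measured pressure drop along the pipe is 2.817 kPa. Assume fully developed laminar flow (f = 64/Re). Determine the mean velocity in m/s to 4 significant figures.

For laminar flow, f = 64/Re with Re = ρVD/μ, so Darcy-Weisbach reduces to ΔP = 32μLV/D². Solving for V: V = ΔP·D²/(32μL) = 2817·(0.007468)²/(32·0.00197·7.614) = 0.3273 m/s.
Check: Re = ρVD/μ = 1068·0.3273·0.007468/0.00197 = 1325 < 2300, so the laminar assumption holds.

V ≈ 0.3273 m/s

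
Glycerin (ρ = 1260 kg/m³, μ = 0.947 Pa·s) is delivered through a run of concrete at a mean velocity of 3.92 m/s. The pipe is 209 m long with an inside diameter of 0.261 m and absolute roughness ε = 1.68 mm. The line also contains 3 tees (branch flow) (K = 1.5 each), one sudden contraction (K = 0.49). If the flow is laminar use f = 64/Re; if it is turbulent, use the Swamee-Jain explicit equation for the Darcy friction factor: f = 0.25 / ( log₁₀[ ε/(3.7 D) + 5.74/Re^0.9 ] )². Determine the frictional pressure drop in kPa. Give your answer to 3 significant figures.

ΔP ≈ 413 kPa

Reynolds number Re = ρVD/μ = 1260 · 3.92 · 0.261 / 0.947 = 1361.
Re < 2300 → laminar flow, so f = 64/Re = 64/1361 = 0.04701 (the turbulent correlation is not needed).
Total minor-loss coefficient ΣK = 3·1.5 + 1·0.49 = 4.99.
ΔP = [f·L/D + ΣK]·(ρV²/2) = [0.04701·209/0.261 + 4.99]·(1260·3.92²/2) = [37.65 + 4.99]·9681 = 4.128e+05 Pa.
ΔP = 4.128e+05 Pa = 413 kPa.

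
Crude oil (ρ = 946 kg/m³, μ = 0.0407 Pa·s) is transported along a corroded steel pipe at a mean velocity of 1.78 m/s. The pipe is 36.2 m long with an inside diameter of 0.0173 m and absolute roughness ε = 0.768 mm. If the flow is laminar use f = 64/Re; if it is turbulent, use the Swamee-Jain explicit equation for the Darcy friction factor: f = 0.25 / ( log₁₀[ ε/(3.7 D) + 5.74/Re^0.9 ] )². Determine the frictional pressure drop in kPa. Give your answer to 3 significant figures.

Reynolds number Re = ρVD/μ = 946 · 1.78 · 0.0173 / 0.0407 = 715.8.
Re < 2300 → laminar flow, so f = 64/Re = 64/715.8 = 0.08942 (the turbulent correlation is not needed).
Darcy-Weisbach: ΔP = f(L/D)(ρV²/2) = 0.08942·(36.2/0.0173)·(946·1.78²/2) = 0.08942·2092·1499 = 2.804e+05 Pa.
ΔP = 2.804e+05 Pa = 280 kPa.

ΔP ≈ 280 kPa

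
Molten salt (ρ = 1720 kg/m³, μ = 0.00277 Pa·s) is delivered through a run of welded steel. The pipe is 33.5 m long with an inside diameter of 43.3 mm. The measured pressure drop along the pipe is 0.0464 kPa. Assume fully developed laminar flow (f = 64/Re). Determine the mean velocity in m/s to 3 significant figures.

V ≈ 0.0293 m/s

For laminar flow, f = 64/Re with Re = ρVD/μ, so Darcy-Weisbach reduces to ΔP = 32μLV/D². Solving for V: V = ΔP·D²/(32μL) = 46.4·(0.0433)²/(32·0.00277·33.5) = 0.0293 m/s.
Check: Re = ρVD/μ = 1720·0.0293·0.0433/0.00277 = 787.7 < 2300, so the laminar assumption holds.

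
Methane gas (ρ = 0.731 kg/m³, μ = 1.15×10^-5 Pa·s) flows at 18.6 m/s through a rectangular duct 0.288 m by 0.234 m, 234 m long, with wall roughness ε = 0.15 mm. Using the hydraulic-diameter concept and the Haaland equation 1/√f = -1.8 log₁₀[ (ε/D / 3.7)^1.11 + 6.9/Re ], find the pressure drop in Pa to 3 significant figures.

ΔP ≈ 2120 Pa

Hydraulic diameter D_h = 4A/P = 4·(0.288·0.234)/(2·(0.288+0.234)) = 0.2696/1.044 = 0.2582 m.
Re = ρVD_h/μ = 0.731·18.6·0.2582/1.15e-05 = 3.053e+05.
ε/D_h = 0.00015/0.2582 = 0.000581; Haaland gives 1/√f = -1.8 log₁₀[5.99e-05+2.26e-05] = 7.35, so f = 0.01851.
ΔP = f(L/D_h)(ρV²/2) = 0.01851·234/0.2582·126.4 = 2121 Pa.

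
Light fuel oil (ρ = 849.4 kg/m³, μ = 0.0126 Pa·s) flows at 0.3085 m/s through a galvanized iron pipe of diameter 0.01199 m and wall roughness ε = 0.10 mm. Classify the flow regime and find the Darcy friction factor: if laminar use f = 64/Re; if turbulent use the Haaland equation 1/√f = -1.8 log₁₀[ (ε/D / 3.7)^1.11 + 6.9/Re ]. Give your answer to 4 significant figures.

f ≈ 0.2567

Re = ρVD/μ = 849.4·0.3085·0.01199/0.0126 = 249.4.
Re < 2300 → laminar, so f = 64/Re = 0.2567 (roughness is irrelevant in laminar flow).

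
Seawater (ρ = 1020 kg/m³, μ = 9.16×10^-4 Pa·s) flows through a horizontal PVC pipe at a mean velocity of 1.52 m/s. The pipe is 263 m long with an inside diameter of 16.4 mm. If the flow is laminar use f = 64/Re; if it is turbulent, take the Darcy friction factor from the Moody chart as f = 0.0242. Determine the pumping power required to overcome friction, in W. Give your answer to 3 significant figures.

P ≈ 147 W

Reynolds number Re = ρVD/μ = 1020 · 1.52 · 0.0164 / 0.000916 = 2.776e+04.
Re > 4000 → turbulent; use the Moody-chart value f = 0.0242.
Darcy-Weisbach: ΔP = f(L/D)(ρV²/2) = 0.0242·(263/0.0164)·(1020·1.52²/2) = 0.0242·1.604e+04·1178 = 4.573e+05 Pa.
Q = V·A = 1.52·0.0002112 = 0.0003211 m³/s.
Pumping power P = QΔP = 0.0003211·4.573e+05 = 146.8 W = 147 W.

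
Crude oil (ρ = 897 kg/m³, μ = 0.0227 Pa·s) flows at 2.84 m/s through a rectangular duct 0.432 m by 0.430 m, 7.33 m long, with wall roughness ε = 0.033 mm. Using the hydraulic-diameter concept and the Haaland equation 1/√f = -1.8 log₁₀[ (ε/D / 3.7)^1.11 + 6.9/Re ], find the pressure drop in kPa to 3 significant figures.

Hydraulic diameter D_h = 4A/P = 4·(0.432·0.43)/(2·(0.432+0.43)) = 0.743/1.724 = 0.431 m.
Re = ρVD_h/μ = 897·2.84·0.431/0.0227 = 4.837e+04.
ε/D_h = 3.3e-05/0.431 = 7.66e-05; Haaland gives 1/√f = -1.8 log₁₀[6.32e-06+0.000143] = 6.888, so f = 0.02107.
ΔP = f(L/D_h)(ρV²/2) = 0.02107·7.33/0.431·3617 = 1297 Pa.
ΔP = 1.30 kPa.

ΔP ≈ 1.30 kPa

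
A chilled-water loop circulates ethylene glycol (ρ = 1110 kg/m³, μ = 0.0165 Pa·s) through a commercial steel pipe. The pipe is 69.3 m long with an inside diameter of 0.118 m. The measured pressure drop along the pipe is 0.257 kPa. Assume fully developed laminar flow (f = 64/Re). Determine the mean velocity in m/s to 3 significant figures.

For laminar flow, f = 64/Re with Re = ρVD/μ, so Darcy-Weisbach reduces to ΔP = 32μLV/D². Solving for V: V = ΔP·D²/(32μL) = 257·(0.118)²/(32·0.0165·69.3) = 0.0978 m/s.
Check: Re = ρVD/μ = 1110·0.0978·0.118/0.0165 = 776.3 < 2300, so the laminar assumption holds.

V ≈ 0.0978 m/s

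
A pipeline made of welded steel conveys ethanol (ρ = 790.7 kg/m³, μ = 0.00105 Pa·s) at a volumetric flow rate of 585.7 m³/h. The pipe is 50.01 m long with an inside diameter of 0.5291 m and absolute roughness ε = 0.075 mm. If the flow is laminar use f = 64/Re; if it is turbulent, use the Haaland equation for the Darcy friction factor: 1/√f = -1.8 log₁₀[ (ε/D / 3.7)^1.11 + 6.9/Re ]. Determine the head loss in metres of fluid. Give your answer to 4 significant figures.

Q = 585.7 m³/h = 585.7/3600 = 0.1627 m³/s.
Cross-sectional area A = πD²/4 = π(0.5291)²/4 = 0.2199 m²; mean velocity V = Q/A = 0.1627/0.2199 = 0.74 m/s.
Reynolds number Re = ρVD/μ = 790.7 · 0.74 · 0.5291 / 0.00105 = 2.948e+05.
Re > 4000 → turbulent. Relative roughness ε/D = 7.5e-05/0.5291 = 0.000142. Haaland: 1/√f = -1.8 log₁₀[(0.000142/3.7)^1.11 + 6.9/2.948e+05] = -1.8 log₁₀[1.25e-05 + 2.34e-05] = 8, so f = 0.01562.
Darcy-Weisbach: ΔP = f(L/D)(ρV²/2) = 0.01562·(50.01/0.5291)·(790.7·0.74²/2) = 0.01562·94.52·216.5 = 319.7 Pa.
Head loss h_f = ΔP/(ρg) = 319.7/(790.7·9.81) = 0.04121 m.

h_f ≈ 0.04121 m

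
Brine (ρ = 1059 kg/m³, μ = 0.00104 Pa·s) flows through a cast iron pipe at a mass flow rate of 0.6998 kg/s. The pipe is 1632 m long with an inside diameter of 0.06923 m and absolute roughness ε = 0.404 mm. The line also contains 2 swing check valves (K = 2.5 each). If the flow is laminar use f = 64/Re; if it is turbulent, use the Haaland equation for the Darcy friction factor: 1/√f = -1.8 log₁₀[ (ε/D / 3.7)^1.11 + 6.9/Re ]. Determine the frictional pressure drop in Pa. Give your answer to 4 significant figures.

ΔP ≈ 14440 Pa

A = πD²/4 = π(0.06923)²/4 = 0.003764 m²; mean velocity V = ṁ/(ρA) = 0.6998/(1059 · 0.003764) = 0.1755 m/s.
Reynolds number Re = ρVD/μ = 1059 · 0.1755 · 0.06923 / 0.00104 = 1.238e+04.
Re > 4000 → turbulent. Relative roughness ε/D = 0.000404/0.06923 = 0.00584. Haaland: 1/√f = -1.8 log₁₀[(0.00584/3.7)^1.11 + 6.9/1.238e+04] = -1.8 log₁₀[0.000776 + 0.000558] = 5.175, so f = 0.03734.
Total minor-loss coefficient ΣK = 2·2.5 = 5.
ΔP = [f·L/D + ΣK]·(ρV²/2) = [0.03734·1632/0.06923 + 5]·(1059·0.1755²/2) = [880.2 + 5]·16.32 = 1.444e+04 Pa.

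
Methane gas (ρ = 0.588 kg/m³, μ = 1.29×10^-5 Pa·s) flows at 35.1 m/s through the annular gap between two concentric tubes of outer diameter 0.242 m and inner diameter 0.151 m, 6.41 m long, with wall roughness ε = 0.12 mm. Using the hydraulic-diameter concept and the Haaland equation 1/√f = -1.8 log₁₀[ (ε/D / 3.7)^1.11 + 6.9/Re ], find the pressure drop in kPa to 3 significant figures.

ΔP ≈ 0.573 kPa

Hydraulic diameter D_h = 4A/P = D_o - D_i = 0.242 - 0.151 = 0.091 m.
Re = ρVD_h/μ = 0.588·35.1·0.091/1.29e-05 = 1.456e+05.
ε/D_h = 0.00012/0.091 = 0.00132; Haaland gives 1/√f = -1.8 log₁₀[0.000149+4.74e-05] = 6.673, so f = 0.02246.
ΔP = f(L/D_h)(ρV²/2) = 0.02246·6.41/0.091·362.2 = 573 Pa.
ΔP = 0.573 kPa.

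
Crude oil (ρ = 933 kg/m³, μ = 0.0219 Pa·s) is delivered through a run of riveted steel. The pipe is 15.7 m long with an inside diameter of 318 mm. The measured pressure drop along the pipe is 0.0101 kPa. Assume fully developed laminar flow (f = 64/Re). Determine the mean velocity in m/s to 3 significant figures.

For laminar flow, f = 64/Re with Re = ρVD/μ, so Darcy-Weisbach reduces to ΔP = 32μLV/D². Solving for V: V = ΔP·D²/(32μL) = 10.1·(0.318)²/(32·0.0219·15.7) = 0.09283 m/s.
Check: Re = ρVD/μ = 933·0.09283·0.318/0.0219 = 1258 < 2300, so the laminar assumption holds.

V ≈ 0.0928 m/s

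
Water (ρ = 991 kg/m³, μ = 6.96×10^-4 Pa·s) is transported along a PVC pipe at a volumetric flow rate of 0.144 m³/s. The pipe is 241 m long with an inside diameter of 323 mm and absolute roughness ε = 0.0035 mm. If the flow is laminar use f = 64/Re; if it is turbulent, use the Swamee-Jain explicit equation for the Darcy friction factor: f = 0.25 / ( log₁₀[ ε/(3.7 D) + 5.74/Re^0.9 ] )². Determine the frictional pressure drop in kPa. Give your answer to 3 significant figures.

ΔP ≈ 14.0 kPa

Cross-sectional area A = πD²/4 = π(0.323)²/4 = 0.08194 m²; mean velocity V = Q/A = 0.144/0.08194 = 1.757 m/s.
Reynolds number Re = ρVD/μ = 991 · 1.757 · 0.323 / 0.000696 = 8.082e+05.
Re > 4000 → turbulent. Relative roughness ε/D = 3.5e-06/0.323 = 1.08e-05. Swamee-Jain: f = 0.25/(log₁₀[1.08e-05/3.7 + 5.74/8.082e+05^0.9])² = 0.25/(log₁₀[2.93e-06 + 2.77e-05])² = 0.25/(-4.514)² = 0.01227.
Darcy-Weisbach: ΔP = f(L/D)(ρV²/2) = 0.01227·(241/0.323)·(991·1.757²/2) = 0.01227·746.1·1530 = 1.401e+04 Pa.
ΔP = 1.401e+04 Pa = 14.0 kPa.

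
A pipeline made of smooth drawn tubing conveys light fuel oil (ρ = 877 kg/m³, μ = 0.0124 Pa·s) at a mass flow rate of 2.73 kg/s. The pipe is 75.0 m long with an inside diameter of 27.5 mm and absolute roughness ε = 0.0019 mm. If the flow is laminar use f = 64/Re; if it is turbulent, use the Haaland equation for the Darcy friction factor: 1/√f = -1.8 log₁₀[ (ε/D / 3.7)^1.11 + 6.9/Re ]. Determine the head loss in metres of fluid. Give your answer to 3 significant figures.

h_f ≈ 118 m

A = πD²/4 = π(0.0275)²/4 = 0.000594 m²; mean velocity V = ṁ/(ρA) = 2.73/(877 · 0.000594) = 5.241 m/s.
Reynolds number Re = ρVD/μ = 877 · 5.241 · 0.0275 / 0.0124 = 1.019e+04.
Re > 4000 → turbulent. Relative roughness ε/D = 1.9e-06/0.0275 = 6.91e-05. Haaland: 1/√f = -1.8 log₁₀[(6.91e-05/3.7)^1.11 + 6.9/1.019e+04] = -1.8 log₁₀[5.64e-06 + 0.000677] = 5.699, so f = 0.03079.
Darcy-Weisbach: ΔP = f(L/D)(ρV²/2) = 0.03079·(75/0.0275)·(877·5.241²/2) = 0.03079·2727·1.204e+04 = 1.012e+06 Pa.
Head loss h_f = ΔP/(ρg) = 1.012e+06/(877·9.81) = 118 m.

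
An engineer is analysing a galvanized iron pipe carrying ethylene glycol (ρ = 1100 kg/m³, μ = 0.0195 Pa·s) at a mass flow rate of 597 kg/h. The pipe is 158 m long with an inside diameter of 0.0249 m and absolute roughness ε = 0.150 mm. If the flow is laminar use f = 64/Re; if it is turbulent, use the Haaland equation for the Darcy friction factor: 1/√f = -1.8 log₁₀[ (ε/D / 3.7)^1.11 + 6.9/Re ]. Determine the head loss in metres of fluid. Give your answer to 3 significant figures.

h_f ≈ 4.56 m

ṁ = 597 kg/h = 597/3600 = 0.1658 kg/s.
A = πD²/4 = π(0.0249)²/4 = 0.000487 m²; mean velocity V = ṁ/(ρA) = 0.1658/(1100 · 0.000487) = 0.3096 m/s.
Reynolds number Re = ρVD/μ = 1100 · 0.3096 · 0.0249 / 0.0195 = 434.9.
Re < 2300 → laminar flow, so f = 64/Re = 64/434.9 = 0.1472 (the turbulent correlation is not needed).
Darcy-Weisbach: ΔP = f(L/D)(ρV²/2) = 0.1472·(158/0.0249)·(1100·0.3096²/2) = 0.1472·6345·52.72 = 4.923e+04 Pa.
Head loss h_f = ΔP/(ρg) = 4.923e+04/(1100·9.81) = 4.56 m.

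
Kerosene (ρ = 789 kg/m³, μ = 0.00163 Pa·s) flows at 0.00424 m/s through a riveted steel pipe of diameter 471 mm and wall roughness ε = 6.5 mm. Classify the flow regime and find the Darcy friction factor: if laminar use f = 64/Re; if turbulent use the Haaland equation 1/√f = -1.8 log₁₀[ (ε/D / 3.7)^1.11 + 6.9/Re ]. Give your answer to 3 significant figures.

f ≈ 0.0662

Re = ρVD/μ = 789·0.00424·0.471/0.00163 = 966.7.
Re < 2300 → laminar, so f = 64/Re = 0.06621 (roughness is irrelevant in laminar flow).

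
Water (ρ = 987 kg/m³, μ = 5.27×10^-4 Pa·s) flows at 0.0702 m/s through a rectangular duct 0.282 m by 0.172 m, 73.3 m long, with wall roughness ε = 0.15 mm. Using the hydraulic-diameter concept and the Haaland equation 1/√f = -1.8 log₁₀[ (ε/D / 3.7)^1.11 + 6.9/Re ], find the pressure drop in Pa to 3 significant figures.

ΔP ≈ 21.1 Pa

Hydraulic diameter D_h = 4A/P = 4·(0.282·0.172)/(2·(0.282+0.172)) = 0.194/0.908 = 0.2137 m.
Re = ρVD_h/μ = 987·0.0702·0.2137/0.000527 = 2.809e+04.
ε/D_h = 0.00015/0.2137 = 0.000702; Haaland gives 1/√f = -1.8 log₁₀[7.39e-05+0.000246] = 6.292, so f = 0.02526.
ΔP = f(L/D_h)(ρV²/2) = 0.02526·73.3/0.2137·2.432 = 21.07 Pa.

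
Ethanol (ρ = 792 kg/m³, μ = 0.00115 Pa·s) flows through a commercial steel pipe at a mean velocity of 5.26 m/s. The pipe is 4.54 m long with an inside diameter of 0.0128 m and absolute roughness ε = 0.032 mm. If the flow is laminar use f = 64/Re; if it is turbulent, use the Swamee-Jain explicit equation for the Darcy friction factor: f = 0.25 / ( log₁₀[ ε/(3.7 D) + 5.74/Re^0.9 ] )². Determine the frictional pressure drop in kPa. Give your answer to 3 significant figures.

Reynolds number Re = ρVD/μ = 792 · 5.26 · 0.0128 / 0.00115 = 4.637e+04.
Re > 4000 → turbulent. Relative roughness ε/D = 3.2e-05/0.0128 = 0.0025. Swamee-Jain: f = 0.25/(log₁₀[0.0025/3.7 + 5.74/4.637e+04^0.9])² = 0.25/(log₁₀[0.000676 + 0.000363])² = 0.25/(-2.984)² = 0.02808.
Darcy-Weisbach: ΔP = f(L/D)(ρV²/2) = 0.02808·(4.54/0.0128)·(792·5.26²/2) = 0.02808·354.7·1.096e+04 = 1.091e+05 Pa.
ΔP = 1.091e+05 Pa = 109 kPa.

ΔP ≈ 109 kPa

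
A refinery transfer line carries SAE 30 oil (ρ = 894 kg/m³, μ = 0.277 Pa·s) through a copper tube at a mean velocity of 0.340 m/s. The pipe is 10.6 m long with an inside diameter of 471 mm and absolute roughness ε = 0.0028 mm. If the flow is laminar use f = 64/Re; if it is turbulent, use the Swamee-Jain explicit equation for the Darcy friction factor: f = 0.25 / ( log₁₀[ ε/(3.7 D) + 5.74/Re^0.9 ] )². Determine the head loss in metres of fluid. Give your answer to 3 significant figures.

Reynolds number Re = ρVD/μ = 894 · 0.34 · 0.471 / 0.277 = 516.8.
Re < 2300 → laminar flow, so f = 64/Re = 64/516.8 = 0.1238 (the turbulent correlation is not needed).
Darcy-Weisbach: ΔP = f(L/D)(ρV²/2) = 0.1238·(10.6/0.471)·(894·0.34²/2) = 0.1238·22.51·51.67 = 144 Pa.
Head loss h_f = ΔP/(ρg) = 144/(894·9.81) = 0.0164 m.

h_f ≈ 0.0164 m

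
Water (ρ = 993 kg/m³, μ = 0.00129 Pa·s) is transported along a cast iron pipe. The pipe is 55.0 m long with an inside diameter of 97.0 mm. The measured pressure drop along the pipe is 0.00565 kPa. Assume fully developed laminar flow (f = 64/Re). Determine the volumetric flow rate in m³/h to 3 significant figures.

Q ≈ 0.623 m³/h

For laminar flow, f = 64/Re with Re = ρVD/μ, so Darcy-Weisbach reduces to ΔP = 32μLV/D². Solving for V: V = ΔP·D²/(32μL) = 5.65·(0.097)²/(32·0.00129·55) = 0.02341 m/s.
Check: Re = ρVD/μ = 993·0.02341·0.097/0.00129 = 1748 < 2300, so the laminar assumption holds.
Q = V·A = 0.02341·(π/4·0.097²) = 0.000173 m³/s = 0.623 m³/h.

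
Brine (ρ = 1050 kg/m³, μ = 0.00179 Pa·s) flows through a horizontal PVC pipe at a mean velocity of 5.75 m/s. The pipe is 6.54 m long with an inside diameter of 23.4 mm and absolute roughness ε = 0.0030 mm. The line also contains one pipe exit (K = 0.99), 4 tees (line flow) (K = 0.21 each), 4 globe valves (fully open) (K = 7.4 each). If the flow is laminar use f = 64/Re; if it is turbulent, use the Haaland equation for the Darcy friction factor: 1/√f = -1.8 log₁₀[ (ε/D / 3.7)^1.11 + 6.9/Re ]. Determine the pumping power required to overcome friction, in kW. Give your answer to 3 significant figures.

P ≈ 1.58 kW

Reynolds number Re = ρVD/μ = 1050 · 5.75 · 0.0234 / 0.00179 = 7.893e+04.
Re > 4000 → turbulent. Relative roughness ε/D = 3e-06/0.0234 = 0.000128. Haaland: 1/√f = -1.8 log₁₀[(0.000128/3.7)^1.11 + 6.9/7.893e+04] = -1.8 log₁₀[1.12e-05 + 8.74e-05] = 7.211, so f = 0.01923.
Total minor-loss coefficient ΣK = 1·0.99 + 4·0.21 + 4·7.4 = 31.4.
ΔP = [f·L/D + ΣK]·(ρV²/2) = [0.01923·6.54/0.0234 + 31.4]·(1050·5.75²/2) = [5.375 + 31.4]·1.736e+04 = 6.389e+05 Pa.
Q = V·A = 5.75·0.0004301 = 0.002473 m³/s.
Pumping power P = QΔP = 0.002473·6.389e+05 = 1580 W = 1.58 kW.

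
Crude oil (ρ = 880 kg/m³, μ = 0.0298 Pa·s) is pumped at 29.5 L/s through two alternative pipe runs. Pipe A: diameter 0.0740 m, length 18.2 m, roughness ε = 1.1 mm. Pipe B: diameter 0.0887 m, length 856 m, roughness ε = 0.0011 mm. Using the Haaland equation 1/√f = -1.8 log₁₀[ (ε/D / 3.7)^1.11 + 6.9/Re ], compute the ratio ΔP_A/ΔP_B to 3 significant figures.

ΔP_A/ΔP_B ≈ 0.0841

Pipe A: V = Q/A = 0.0295/0.004301 = 6.859 m/s; Re = 1.499e+04; ε/D = 0.0149; Haaland → f = 0.04649; ΔP_A = f(L/D)(ρV²/2) = 2.367e+05 Pa.
Pipe B: V = Q/A = 0.0295/0.006179 = 4.774 m/s; Re = 1.25e+04; ε/D = 1.24e-05; Haaland → f = 0.02908; ΔP_B = f(L/D)(ρV²/2) = 2.815e+06 Pa.
ΔP_A/ΔP_B = 2.367e+05/2.815e+06 = 0.0841.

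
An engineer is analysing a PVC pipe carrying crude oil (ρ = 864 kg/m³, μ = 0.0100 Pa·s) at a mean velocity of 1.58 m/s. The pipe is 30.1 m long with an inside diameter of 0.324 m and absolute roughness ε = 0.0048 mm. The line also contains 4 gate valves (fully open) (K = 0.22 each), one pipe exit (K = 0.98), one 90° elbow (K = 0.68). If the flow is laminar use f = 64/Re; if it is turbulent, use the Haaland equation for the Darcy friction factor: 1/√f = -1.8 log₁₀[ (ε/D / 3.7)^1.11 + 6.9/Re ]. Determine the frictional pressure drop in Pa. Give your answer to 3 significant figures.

Reynolds number Re = ρVD/μ = 864 · 1.58 · 0.324 / 0.01 = 4.423e+04.
Re > 4000 → turbulent. Relative roughness ε/D = 4.8e-06/0.324 = 1.48e-05. Haaland: 1/√f = -1.8 log₁₀[(1.48e-05/3.7)^1.11 + 6.9/4.423e+04] = -1.8 log₁₀[1.02e-06 + 0.000156] = 6.847, so f = 0.02133.
Total minor-loss coefficient ΣK = 4·0.22 + 1·0.98 + 1·0.68 = 2.54.
ΔP = [f·L/D + ΣK]·(ρV²/2) = [0.02133·30.1/0.324 + 2.54]·(864·1.58²/2) = [1.981 + 2.54]·1078 = 4876 Pa.

ΔP ≈ 4880 Pa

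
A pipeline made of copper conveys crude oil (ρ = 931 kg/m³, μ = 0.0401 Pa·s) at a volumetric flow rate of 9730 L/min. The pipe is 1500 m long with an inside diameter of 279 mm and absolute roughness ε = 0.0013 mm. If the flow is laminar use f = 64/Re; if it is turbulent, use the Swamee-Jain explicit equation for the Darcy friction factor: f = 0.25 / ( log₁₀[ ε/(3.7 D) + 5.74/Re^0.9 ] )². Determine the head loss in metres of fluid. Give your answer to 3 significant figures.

Q = 9730 L/min = 9730/60000 = 0.1622 m³/s.
Cross-sectional area A = πD²/4 = π(0.279)²/4 = 0.06114 m²; mean velocity V = Q/A = 0.1622/0.06114 = 2.653 m/s.
Reynolds number Re = ρVD/μ = 931 · 2.653 · 0.279 / 0.0401 = 1.718e+04.
Re > 4000 → turbulent. Relative roughness ε/D = 1.3e-06/0.279 = 4.66e-06. Swamee-Jain: f = 0.25/(log₁₀[4.66e-06/3.7 + 5.74/1.718e+04^0.9])² = 0.25/(log₁₀[1.26e-06 + 0.000886])² = 0.25/(-3.052)² = 0.02684.
Darcy-Weisbach: ΔP = f(L/D)(ρV²/2) = 0.02684·(1500/0.279)·(931·2.653²/2) = 0.02684·5376·3275 = 4.726e+05 Pa.
Head loss h_f = ΔP/(ρg) = 4.726e+05/(931·9.81) = 51.7 m.

h_f ≈ 51.7 m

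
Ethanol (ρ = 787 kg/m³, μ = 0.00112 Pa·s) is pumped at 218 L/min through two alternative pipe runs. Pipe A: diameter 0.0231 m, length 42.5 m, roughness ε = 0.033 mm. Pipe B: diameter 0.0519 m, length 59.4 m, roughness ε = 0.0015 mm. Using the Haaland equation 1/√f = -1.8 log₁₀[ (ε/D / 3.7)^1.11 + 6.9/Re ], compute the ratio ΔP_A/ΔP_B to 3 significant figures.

Pipe A: V = Q/A = 0.003633/0.0004191 = 8.669 m/s; Re = 1.407e+05; ε/D = 0.00143; Haaland → f = 0.02286; ΔP_A = f(L/D)(ρV²/2) = 1.244e+06 Pa.
Pipe B: V = Q/A = 0.003633/0.002116 = 1.717 m/s; Re = 6.263e+04; ε/D = 2.89e-05; Haaland → f = 0.01979; ΔP_B = f(L/D)(ρV²/2) = 2.628e+04 Pa.
ΔP_A/ΔP_B = 1.244e+06/2.628e+04 = 47.3.

ΔP_A/ΔP_B ≈ 47.3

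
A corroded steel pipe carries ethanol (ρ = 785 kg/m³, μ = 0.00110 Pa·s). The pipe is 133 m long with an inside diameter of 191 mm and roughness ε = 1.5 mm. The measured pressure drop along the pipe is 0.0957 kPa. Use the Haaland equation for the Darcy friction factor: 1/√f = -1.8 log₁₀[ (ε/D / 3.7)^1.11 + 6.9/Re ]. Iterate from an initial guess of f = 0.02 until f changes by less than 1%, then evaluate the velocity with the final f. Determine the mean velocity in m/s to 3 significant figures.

V ≈ 0.0940 m/s

Rearranging Darcy-Weisbach: V = √(2·ΔP·D/(f·L·ρ)). With ε/D = 0.0015/0.191 = 0.00785, iterate starting from f = 0.02:
  f = 0.02 → V = √(2·95.7·0.191/(0.02·133·785)) = 0.1323 m/s; Re = ρVD/μ = 1.804e+04; f → 0.03839
  f = 0.03839 → V = 0.0955 m/s; Re = 1.302e+04; f → 0.03955
  f = 0.03955 → V = 0.09409 m/s; Re = 1.283e+04; f → 0.03961
Converged (Δf/f < 1%). With the final f = 0.03961: V = √(2·95.7·0.191/(0.03961·133·785)) = 0.09402 m/s.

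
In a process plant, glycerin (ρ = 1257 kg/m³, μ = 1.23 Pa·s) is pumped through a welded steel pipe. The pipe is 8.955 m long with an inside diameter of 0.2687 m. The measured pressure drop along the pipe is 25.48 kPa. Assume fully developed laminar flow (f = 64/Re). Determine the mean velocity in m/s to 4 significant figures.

For laminar flow, f = 64/Re with Re = ρVD/μ, so Darcy-Weisbach reduces to ΔP = 32μLV/D². Solving for V: V = ΔP·D²/(32μL) = 2.548e+04·(0.2687)²/(32·1.23·8.955) = 5.219 m/s.
Check: Re = ρVD/μ = 1257·5.219·0.2687/1.23 = 1433 < 2300, so the laminar assumption holds.

V ≈ 5.219 m/s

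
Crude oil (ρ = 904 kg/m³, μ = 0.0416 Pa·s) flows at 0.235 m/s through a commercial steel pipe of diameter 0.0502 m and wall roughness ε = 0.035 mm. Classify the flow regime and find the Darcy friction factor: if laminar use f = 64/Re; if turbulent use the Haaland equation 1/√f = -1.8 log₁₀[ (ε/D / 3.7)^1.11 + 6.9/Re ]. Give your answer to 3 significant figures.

Re = ρVD/μ = 904·0.235·0.0502/0.0416 = 256.4.
Re < 2300 → laminar, so f = 64/Re = 0.2497 (roughness is irrelevant in laminar flow).

f ≈ 0.250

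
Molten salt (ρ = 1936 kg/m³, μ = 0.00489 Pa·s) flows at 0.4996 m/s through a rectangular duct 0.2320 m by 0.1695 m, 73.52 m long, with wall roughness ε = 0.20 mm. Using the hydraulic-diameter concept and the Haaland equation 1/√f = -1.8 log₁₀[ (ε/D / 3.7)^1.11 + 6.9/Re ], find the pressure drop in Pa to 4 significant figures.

Hydraulic diameter D_h = 4A/P = 4·(0.232·0.1695)/(2·(0.232+0.1695)) = 0.1573/0.803 = 0.1959 m.
Re = ρVD_h/μ = 1936·0.4996·0.1959/0.00489 = 3.875e+04.
ε/D_h = 0.0002/0.1959 = 0.00102; Haaland gives 1/√f = -1.8 log₁₀[0.000112+0.000178] = 6.367, so f = 0.02466.
ΔP = f(L/D_h)(ρV²/2) = 0.02466·73.52/0.1959·241.6 = 2237 Pa.

ΔP ≈ 2237 Pa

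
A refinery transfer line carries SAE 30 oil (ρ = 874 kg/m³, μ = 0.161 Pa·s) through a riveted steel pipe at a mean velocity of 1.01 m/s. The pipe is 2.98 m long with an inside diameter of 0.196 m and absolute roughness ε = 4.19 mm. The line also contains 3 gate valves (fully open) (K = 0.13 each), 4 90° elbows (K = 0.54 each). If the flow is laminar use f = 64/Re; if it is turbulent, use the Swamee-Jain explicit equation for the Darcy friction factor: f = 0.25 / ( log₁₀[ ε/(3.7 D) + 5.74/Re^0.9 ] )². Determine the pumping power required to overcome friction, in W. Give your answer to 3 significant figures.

Reynolds number Re = ρVD/μ = 874 · 1.01 · 0.196 / 0.161 = 1075.
Re < 2300 → laminar flow, so f = 64/Re = 64/1075 = 0.05955 (the turbulent correlation is not needed).
Total minor-loss coefficient ΣK = 3·0.13 + 4·0.54 = 2.55.
ΔP = [f·L/D + ΣK]·(ρV²/2) = [0.05955·2.98/0.196 + 2.55]·(874·1.01²/2) = [0.9055 + 2.55]·445.8 = 1540 Pa.
Q = V·A = 1.01·0.03017 = 0.03047 m³/s.
Pumping power P = QΔP = 0.03047·1540 = 46.94 W = 46.9 W.

P ≈ 46.9 W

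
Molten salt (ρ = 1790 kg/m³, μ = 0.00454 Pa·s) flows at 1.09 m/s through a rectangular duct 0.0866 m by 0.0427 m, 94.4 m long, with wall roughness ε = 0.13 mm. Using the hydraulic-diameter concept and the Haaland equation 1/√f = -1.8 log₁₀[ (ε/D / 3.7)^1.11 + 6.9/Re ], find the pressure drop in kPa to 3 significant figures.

Hydraulic diameter D_h = 4A/P = 4·(0.0866·0.0427)/(2·(0.0866+0.0427)) = 0.01479/0.2586 = 0.0572 m.
Re = ρVD_h/μ = 1790·1.09·0.0572/0.00454 = 2.458e+04.
ε/D_h = 0.00013/0.0572 = 0.00227; Haaland gives 1/√f = -1.8 log₁₀[0.000272+0.000281] = 5.863, so f = 0.02909.
ΔP = f(L/D_h)(ρV²/2) = 0.02909·94.4/0.0572·1063 = 5.105e+04 Pa.
ΔP = 51.1 kPa.

ΔP ≈ 51.1 kPa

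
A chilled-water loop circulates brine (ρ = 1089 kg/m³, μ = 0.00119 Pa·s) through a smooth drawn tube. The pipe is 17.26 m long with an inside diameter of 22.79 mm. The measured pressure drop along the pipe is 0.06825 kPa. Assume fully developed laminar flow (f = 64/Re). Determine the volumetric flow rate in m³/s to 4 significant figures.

For laminar flow, f = 64/Re with Re = ρVD/μ, so Darcy-Weisbach reduces to ΔP = 32μLV/D². Solving for V: V = ΔP·D²/(32μL) = 68.25·(0.02279)²/(32·0.00119·17.26) = 0.05393 m/s.
Check: Re = ρVD/μ = 1089·0.05393·0.02279/0.00119 = 1125 < 2300, so the laminar assumption holds.
Q = V·A = 0.05393·(π/4·0.02279²) = 2.2e-05 m³/s = 2.200×10^-5 m³/s.

Q ≈ 2.200×10^-5 m³/s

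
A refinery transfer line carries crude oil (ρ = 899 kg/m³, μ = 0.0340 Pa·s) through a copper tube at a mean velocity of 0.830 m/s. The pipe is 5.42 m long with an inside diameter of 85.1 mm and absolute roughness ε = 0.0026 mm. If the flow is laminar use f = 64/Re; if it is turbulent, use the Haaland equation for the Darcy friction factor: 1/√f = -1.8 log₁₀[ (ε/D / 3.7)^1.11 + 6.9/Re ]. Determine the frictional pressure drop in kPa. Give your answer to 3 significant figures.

ΔP ≈ 0.676 kPa

Reynolds number Re = ρVD/μ = 899 · 0.83 · 0.0851 / 0.034 = 1868.
Re < 2300 → laminar flow, so f = 64/Re = 64/1868 = 0.03427 (the turbulent correlation is not needed).
Darcy-Weisbach: ΔP = f(L/D)(ρV²/2) = 0.03427·(5.42/0.0851)·(899·0.83²/2) = 0.03427·63.69·309.7 = 675.8 Pa.
ΔP = 675.8 Pa = 0.676 kPa.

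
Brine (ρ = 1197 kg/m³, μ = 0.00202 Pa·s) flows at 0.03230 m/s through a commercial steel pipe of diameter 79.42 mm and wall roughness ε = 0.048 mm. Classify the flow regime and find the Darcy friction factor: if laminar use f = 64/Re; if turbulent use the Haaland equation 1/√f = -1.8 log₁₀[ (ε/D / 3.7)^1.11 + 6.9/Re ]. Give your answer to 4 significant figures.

Re = ρVD/μ = 1197·0.0323·0.07942/0.00202 = 1520.
Re < 2300 → laminar, so f = 64/Re = 0.0421 (roughness is irrelevant in laminar flow).

f ≈ 0.04210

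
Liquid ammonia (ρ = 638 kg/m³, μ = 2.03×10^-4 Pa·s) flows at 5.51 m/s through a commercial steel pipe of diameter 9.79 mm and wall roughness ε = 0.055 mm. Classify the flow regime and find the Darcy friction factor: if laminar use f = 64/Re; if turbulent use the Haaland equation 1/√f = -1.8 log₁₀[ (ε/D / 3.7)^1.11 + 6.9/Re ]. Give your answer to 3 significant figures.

f ≈ 0.0320

Re = ρVD/μ = 638·5.51·0.00979/0.000203 = 1.695e+05.
Re > 4000 → turbulent. ε/D = 5.5e-05/0.00979 = 0.00562; Haaland: 1/√f = -1.8 log₁₀[0.000744 + 4.07e-05] = 5.59, so f = 0.032.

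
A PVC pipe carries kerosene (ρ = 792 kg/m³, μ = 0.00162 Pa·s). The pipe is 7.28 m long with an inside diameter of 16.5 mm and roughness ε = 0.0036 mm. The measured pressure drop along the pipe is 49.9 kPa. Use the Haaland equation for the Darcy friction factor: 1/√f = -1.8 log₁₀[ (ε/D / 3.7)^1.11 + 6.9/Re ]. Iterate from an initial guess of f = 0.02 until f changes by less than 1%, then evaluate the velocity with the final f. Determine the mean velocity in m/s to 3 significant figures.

V ≈ 3.43 m/s

Rearranging Darcy-Weisbach: V = √(2·ΔP·D/(f·L·ρ)). With ε/D = 3.6e-06/0.0165 = 0.000218, iterate starting from f = 0.02:
  f = 0.02 → V = √(2·4.99e+04·0.0165/(0.02·7.28·792)) = 3.779 m/s; Re = ρVD/μ = 3.048e+04; f → 0.02371
  f = 0.02371 → V = 3.471 m/s; Re = 2.8e+04; f → 0.02416
  f = 0.02416 → V = 3.438 m/s; Re = 2.773e+04; f → 0.02421
Converged (Δf/f < 1%). With the final f = 0.02421: V = √(2·4.99e+04·0.0165/(0.02421·7.28·792)) = 3.434 m/s.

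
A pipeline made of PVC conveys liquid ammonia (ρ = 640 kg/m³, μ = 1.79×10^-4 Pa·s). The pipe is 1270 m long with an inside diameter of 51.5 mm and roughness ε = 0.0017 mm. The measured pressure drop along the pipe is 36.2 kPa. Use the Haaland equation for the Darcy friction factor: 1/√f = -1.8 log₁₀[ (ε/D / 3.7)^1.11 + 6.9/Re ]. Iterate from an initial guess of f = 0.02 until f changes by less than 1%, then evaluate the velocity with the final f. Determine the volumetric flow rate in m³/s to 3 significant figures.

Q ≈ 0.00104 m³/s

Rearranging Darcy-Weisbach: V = √(2·ΔP·D/(f·L·ρ)). With ε/D = 1.7e-06/0.0515 = 3.3e-05, iterate starting from f = 0.02:
  f = 0.02 → V = √(2·3.62e+04·0.0515/(0.02·1270·640)) = 0.4789 m/s; Re = ρVD/μ = 8.819e+04; f → 0.01842
  f = 0.01842 → V = 0.499 m/s; Re = 9.188e+04; f → 0.01827
Converged (Δf/f < 1%). With the final f = 0.01827: V = √(2·3.62e+04·0.0515/(0.01827·1270·640)) = 0.5011 m/s.
Q = V·A = 0.5011·(π/4·0.0515²) = 0.001044 m³/s = 0.00104 m³/s.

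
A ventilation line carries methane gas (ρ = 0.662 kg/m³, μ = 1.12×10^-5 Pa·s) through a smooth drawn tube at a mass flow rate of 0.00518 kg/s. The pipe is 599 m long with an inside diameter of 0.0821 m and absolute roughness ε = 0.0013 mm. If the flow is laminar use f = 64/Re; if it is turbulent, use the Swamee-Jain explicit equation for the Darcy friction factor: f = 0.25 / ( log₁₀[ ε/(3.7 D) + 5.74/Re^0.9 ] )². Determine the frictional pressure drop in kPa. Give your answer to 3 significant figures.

A = πD²/4 = π(0.0821)²/4 = 0.005294 m²; mean velocity V = ṁ/(ρA) = 0.00518/(0.662 · 0.005294) = 1.478 m/s.
Reynolds number Re = ρVD/μ = 0.662 · 1.478 · 0.0821 / 1.12e-05 = 7173.
Re > 4000 → turbulent. Relative roughness ε/D = 1.3e-06/0.0821 = 1.58e-05. Swamee-Jain: f = 0.25/(log₁₀[1.58e-05/3.7 + 5.74/7173^0.9])² = 0.25/(log₁₀[4.28e-06 + 0.00194])² = 0.25/(-2.71)² = 0.03403.
Darcy-Weisbach: ΔP = f(L/D)(ρV²/2) = 0.03403·(599/0.0821)·(0.662·1.478²/2) = 0.03403·7296·0.7231 = 179.6 Pa.
ΔP = 179.6 Pa = 0.180 kPa.

ΔP ≈ 0.180 kPa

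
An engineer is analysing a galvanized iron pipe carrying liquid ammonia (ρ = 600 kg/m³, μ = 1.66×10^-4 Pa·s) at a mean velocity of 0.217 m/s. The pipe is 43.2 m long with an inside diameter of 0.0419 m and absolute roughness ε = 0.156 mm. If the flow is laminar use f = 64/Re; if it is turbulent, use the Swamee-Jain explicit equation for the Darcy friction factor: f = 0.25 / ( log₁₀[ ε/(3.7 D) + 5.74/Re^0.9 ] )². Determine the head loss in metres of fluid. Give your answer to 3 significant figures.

h_f ≈ 0.0776 m

Reynolds number Re = ρVD/μ = 600 · 0.217 · 0.0419 / 0.000166 = 3.286e+04.
Re > 4000 → turbulent. Relative roughness ε/D = 0.000156/0.0419 = 0.00372. Swamee-Jain: f = 0.25/(log₁₀[0.00372/3.7 + 5.74/3.286e+04^0.9])² = 0.25/(log₁₀[0.00101 + 0.000494])² = 0.25/(-2.824)² = 0.03135.
Darcy-Weisbach: ΔP = f(L/D)(ρV²/2) = 0.03135·(43.2/0.0419)·(600·0.217²/2) = 0.03135·1031·14.13 = 456.7 Pa.
Head loss h_f = ΔP/(ρg) = 456.7/(600·9.81) = 0.0776 m.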